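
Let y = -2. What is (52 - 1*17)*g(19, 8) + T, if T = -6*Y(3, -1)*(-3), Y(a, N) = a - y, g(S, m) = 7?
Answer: 335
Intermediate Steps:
Y(a, N) = 2 + a (Y(a, N) = a - 1*(-2) = a + 2 = 2 + a)
T = 90 (T = -6*(2 + 3)*(-3) = -6*5*(-3) = -30*(-3) = 90)
(52 - 1*17)*g(19, 8) + T = (52 - 1*17)*7 + 90 = (52 - 17)*7 + 90 = 35*7 + 90 = 245 + 90 = 335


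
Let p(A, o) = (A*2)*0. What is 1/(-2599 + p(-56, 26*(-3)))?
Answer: -1/2599 ≈ -0.00038476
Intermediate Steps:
p(A, o) = 0 (p(A, o) = (2*A)*0 = 0)
1/(-2599 + p(-56, 26*(-3))) = 1/(-2599 + 0) = 1/(-2599) = -1/2599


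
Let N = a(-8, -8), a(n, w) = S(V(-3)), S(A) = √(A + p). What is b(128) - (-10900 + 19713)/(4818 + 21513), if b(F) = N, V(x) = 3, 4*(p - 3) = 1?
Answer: 114029/52662 ≈ 2.1653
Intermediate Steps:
p = 13/4 (p = 3 + (¼)*1 = 3 + ¼ = 13/4 ≈ 3.2500)
S(A) = √(13/4 + A) (S(A) = √(A + 13/4) = √(13/4 + A))
a(n, w) = 5/2 (a(n, w) = √(13 + 4*3)/2 = √(13 + 12)/2 = √25/2 = (½)*5 = 5/2)
N = 5/2 ≈ 2.5000
b(F) = 5/2
b(128) - (-10900 + 19713)/(4818 + 21513) = 5/2 - (-10900 + 19713)/(4818 + 21513) = 5/2 - 8813/26331 = 114029/52662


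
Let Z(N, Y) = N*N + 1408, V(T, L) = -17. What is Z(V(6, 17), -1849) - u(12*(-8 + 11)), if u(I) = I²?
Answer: 401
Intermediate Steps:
Z(N, Y) = 1408 + N² (Z(N, Y) = N² + 1408 = 1408 + N²)
Z(V(6, 17), -1849) - u(12*(-8 + 11)) = (1408 + (-17)²) - (12*(-8 + 11))² = (1408 + 289) - (12*3)² = 1697 - 1*36² = 1697 - 1*1296 = 1697 - 1296 = 401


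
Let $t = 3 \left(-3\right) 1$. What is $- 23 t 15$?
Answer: $3105$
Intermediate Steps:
$t = -9$ ($t = \left(-9\right) 1 = -9$)
$- 23 t 15 = \left(-23\right) \left(-9\right) 15 = 207 \cdot 15 = 3105$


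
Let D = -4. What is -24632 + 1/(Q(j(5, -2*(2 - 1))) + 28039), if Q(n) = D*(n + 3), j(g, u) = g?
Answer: -689868423/28007 ≈ -24632.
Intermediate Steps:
Q(n) = -12 - 4*n (Q(n) = -4*(n + 3) = -4*(3 + n) = -12 - 4*n)
-24632 + 1/(Q(j(5, -2*(2 - 1))) + 28039) = -24632 + 1/((-12 - 4*5) + 28039) = -24632 + 1/((-12 - 20) + 28039) = -24632 + 1/(-32 + 28039) = -24632 + 1/28007 = -689868423/28007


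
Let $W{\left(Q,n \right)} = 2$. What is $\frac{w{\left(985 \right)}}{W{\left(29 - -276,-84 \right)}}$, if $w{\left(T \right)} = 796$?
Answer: $398$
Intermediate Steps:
$\frac{w{\left(985 \right)}}{W{\left(29 - -276,-84 \right)}} = \frac{796}{2} = 796 \cdot \frac{1}{2} = 398$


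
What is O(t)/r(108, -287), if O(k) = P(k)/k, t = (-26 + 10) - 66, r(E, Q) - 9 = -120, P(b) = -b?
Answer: 1/111 ≈ 0.0090090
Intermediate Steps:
r(E, Q) = -111 (r(E, Q) = 9 - 120 = -111)
t = -82 (t = -16 - 66 = -82)
O(k) = -1 (O(k) = (-k)/k = -1)
O(t)/r(108, -287) = -1/(-111) = -1*(-1/111) = 1/111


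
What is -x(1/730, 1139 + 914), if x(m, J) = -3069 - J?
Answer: 5122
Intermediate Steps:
-x(1/730, 1139 + 914) = -(-3069 - (1139 + 914)) = -(-3069 - 1*2053) = -(-3069 - 2053) = -1*(-5122) = 5122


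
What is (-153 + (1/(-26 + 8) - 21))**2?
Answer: 9815689/324 ≈ 30295.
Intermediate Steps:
(-153 + (1/(-26 + 8) - 21))**2 = (-153 + (1/(-18) - 21))**2 = (-153 + (-1/18 - 21))**2 = (-153 - 379/18)**2 = (-3133/18)**2 = 9815689/324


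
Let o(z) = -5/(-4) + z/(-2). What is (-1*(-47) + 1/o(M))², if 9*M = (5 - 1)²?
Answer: 418609/169 ≈ 2477.0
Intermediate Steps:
M = 16/9 (M = (5 - 1)²/9 = (⅑)*4² = (⅑)*16 = 16/9 ≈ 1.7778)
o(z) = 5/4 - z/2 (o(z) = -5*(-¼) + z*(-½) = 5/4 - z/2)
(-1*(-47) + 1/o(M))² = (-1*(-47) + 1/(5/4 - ½*16/9))² = (47 + 1/(5/4 - 8/9))² = (47 + 1/(13/36))² = (47 + 36/13)² = (647/13)² = 418609/169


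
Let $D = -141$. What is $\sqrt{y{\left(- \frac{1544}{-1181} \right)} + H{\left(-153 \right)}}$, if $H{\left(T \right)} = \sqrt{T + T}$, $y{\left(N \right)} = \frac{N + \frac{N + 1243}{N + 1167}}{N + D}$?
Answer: $\frac{\sqrt{-2437649924574705417 + 430600849417604512947 i \sqrt{34}}}{11980551593} \approx 2.956 + 2.9589 i$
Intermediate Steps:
$y{\left(N \right)} = \frac{N + \frac{1243 + N}{1167 + N}}{-141 + N}$ ($y{\left(N \right)} = \frac{N + \frac{N + 1243}{N + 1167}}{N - 141} = \frac{N + \frac{1243 + N}{1167 + N}}{-141 + N}$)
$H{\left(T \right)} = \sqrt{2} \sqrt{T}$ ($H{\left(T \right)} = \sqrt{2 T} = \sqrt{2} \sqrt{T}$)
$\sqrt{y{\left(- \frac{1544}{-1181} \right)} + H{\left(-153 \right)}} = \sqrt{\frac{1243 + \left(- \frac{1544}{-1181}\right)^{2} + 1168 \left(- \frac{1544}{-1181}\right)}{-164547 + \left(- \frac{1544}{-1181}\right)^{2} + 1026 \left(- \frac{1544}{-1181}\right)} + \sqrt{2} \sqrt{-153}} = \sqrt{\frac{1243 + \left(\left(-1544\right) \left(- \frac{1}{1181}\right)\right)^{2} + 1168 \left(\left(-1544\right) \left(- \frac{1}{1181}\right)\right)}{-164547 + \left(\left(-1544\right) \left(- \frac{1}{1181}\right)\right)^{2} + 1026 \left(\left(-1544\right) \left(- \frac{1}{1181}\right)\right)} + \sqrt{2} \cdot 3 i \sqrt{17}} = \sqrt{\frac{1243 + \left(\frac{1544}{1181}\right)^{2} + 1168 \cdot \frac{1544}{1181}}{-164547 + \left(\frac{1544}{1181}\right)^{2} + 1026 \cdot \frac{1544}{1181}} + 3 i \sqrt{34}} = \sqrt{\frac{1243 + \frac{2383936}{1394761} + \frac{1803392}{1181}}{-164547 + \frac{2383936}{1394761} + \frac{1584144}{1181}} + 3 i \sqrt{34}} = \sqrt{\frac{1}{- \frac{227630480267}{1394761}} \cdot \frac{3865877811}{1394761} + 3 i \sqrt{34}} = \sqrt{\left(- \frac{1394761}{227630480267}\right) \frac{3865877811}{1394761} + 3 i \sqrt{34}} = \sqrt{- \frac{3865877811}{227630480267} + 3 i \sqrt{34}}$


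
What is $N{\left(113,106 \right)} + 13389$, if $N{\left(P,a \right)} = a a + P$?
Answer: $24738$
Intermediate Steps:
$N{\left(P,a \right)} = P + a^{2}$ ($N{\left(P,a \right)} = a^{2} + P = P + a^{2}$)
$N{\left(113,106 \right)} + 13389 = \left(113 + 106^{2}\right) + 13389 = \left(113 + 11236\right) + 13389 = 11349 + 13389 = 24738$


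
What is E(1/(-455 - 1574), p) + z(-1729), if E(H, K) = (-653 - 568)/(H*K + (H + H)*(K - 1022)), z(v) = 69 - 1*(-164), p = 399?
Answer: -207278/77 ≈ -2691.9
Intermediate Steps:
z(v) = 233 (z(v) = 69 + 164 = 233)
E(H, K) = -1221/(H*K + 2*H*(-1022 + K)) (E(H, K) = -1221/(H*K + (2*H)*(-1022 + K)) = -1221/(H*K + 2*H*(-1022 + K)))
E(1/(-455 - 1574), p) + z(-1729) = -1221/((1/(-455 - 1574))*(-2044 + 3*399)) + 233 = -1221/((1/(-2029))*(-2044 + 1197)) + 233 = -1221/(-1/2029*(-847)) + 233 = -1221*(-2029)*(-1/847) + 233 = -225219/77 + 233 = -207278/77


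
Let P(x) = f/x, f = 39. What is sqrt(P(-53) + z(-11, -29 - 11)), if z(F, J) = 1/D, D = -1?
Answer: 2*I*sqrt(1219)/53 ≈ 1.3175*I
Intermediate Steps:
z(F, J) = -1 (z(F, J) = 1/(-1) = -1)
P(x) = 39/x
sqrt(P(-53) + z(-11, -29 - 11)) = sqrt(39/(-53) - 1) = sqrt(39*(-1/53) - 1) = sqrt(-39/53 - 1) = sqrt(-92/53) = 2*I*sqrt(1219)/53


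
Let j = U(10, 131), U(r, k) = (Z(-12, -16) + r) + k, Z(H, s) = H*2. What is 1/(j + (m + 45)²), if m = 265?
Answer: 1/96217 ≈ 1.0393e-5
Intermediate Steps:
Z(H, s) = 2*H
U(r, k) = -24 + k + r (U(r, k) = (2*(-12) + r) + k = (-24 + r) + k = -24 + k + r)
j = 117 (j = -24 + 131 + 10 = 117)
1/(j + (m + 45)²) = 1/(117 + (265 + 45)²) = 1/(117 + 310²) = 1/(117 + 96100) = 1/96217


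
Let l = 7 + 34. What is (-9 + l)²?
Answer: 1024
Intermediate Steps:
l = 41
(-9 + l)² = (-9 + 41)² = 32² = 1024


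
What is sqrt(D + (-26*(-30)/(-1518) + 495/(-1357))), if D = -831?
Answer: 2*I*sqrt(46338826501)/14927 ≈ 28.842*I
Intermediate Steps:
sqrt(D + (-26*(-30)/(-1518) + 495/(-1357))) = sqrt(-831 + (-26*(-30)/(-1518) + 495/(-1357))) = sqrt(-831 + (780*(-1/1518) + 495*(-1/1357))) = sqrt(-831 + (-130/253 - 495/1357)) = sqrt(-831 - 13115/14927) = sqrt(-12417452/14927) = 2*I*sqrt(46338826501)/14927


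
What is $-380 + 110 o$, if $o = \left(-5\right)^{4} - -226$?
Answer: $93230$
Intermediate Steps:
$o = 851$ ($o = 625 + 226 = 851$)
$-380 + 110 o = -380 + 110 \cdot 851 = -380 + 93610 = 93230$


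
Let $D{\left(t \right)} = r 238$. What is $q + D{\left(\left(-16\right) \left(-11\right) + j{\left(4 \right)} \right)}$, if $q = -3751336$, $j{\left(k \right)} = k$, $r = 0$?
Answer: $-3751336$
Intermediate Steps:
$D{\left(t \right)} = 0$ ($D{\left(t \right)} = 0 \cdot 238 = 0$)
$q + D{\left(\left(-16\right) \left(-11\right) + j{\left(4 \right)} \right)} = -3751336 + 0 = -3751336$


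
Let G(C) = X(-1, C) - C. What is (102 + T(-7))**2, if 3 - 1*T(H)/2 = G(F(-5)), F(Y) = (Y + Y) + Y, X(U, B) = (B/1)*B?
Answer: 138384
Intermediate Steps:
X(U, B) = B**2 (X(U, B) = (B*1)*B = B*B = B**2)
F(Y) = 3*Y (F(Y) = 2*Y + Y = 3*Y)
G(C) = C**2 - C
T(H) = -474 (T(H) = 6 - 2*3*(-5)*(-1 + 3*(-5)) = 6 - (-30)*(-1 - 15) = 6 - (-30)*(-16) = 6 - 2*240 = 6 - 480 = -474)
(102 + T(-7))**2 = (102 - 474)**2 = (-372)**2 = 138384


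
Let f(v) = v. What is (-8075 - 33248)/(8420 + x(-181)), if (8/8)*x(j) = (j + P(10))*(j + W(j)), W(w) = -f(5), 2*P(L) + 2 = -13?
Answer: -41323/43481 ≈ -0.95037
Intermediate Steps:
P(L) = -15/2 (P(L) = -1 + (½)*(-13) = -1 - 13/2 = -15/2)
W(w) = -5 (W(w) = -1*5 = -5)
x(j) = (-5 + j)*(-15/2 + j) (x(j) = (j - 15/2)*(j - 5) = (-15/2 + j)*(-5 + j) = (-5 + j)*(-15/2 + j))
(-8075 - 33248)/(8420 + x(-181)) = (-8075 - 33248)/(8420 + (75/2 + (-181)² - 25/2*(-181))) = -41323/(8420 + (75/2 + 32761 + 4525/2)) = -41323/(8420 + 35061) = -41323/43481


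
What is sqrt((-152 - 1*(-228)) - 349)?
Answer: I*sqrt(273) ≈ 16.523*I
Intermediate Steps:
sqrt((-152 - 1*(-228)) - 349) = sqrt((-152 + 228) - 349) = sqrt(76 - 349) = sqrt(-273) = I*sqrt(273)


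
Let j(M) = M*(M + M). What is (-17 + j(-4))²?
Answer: 225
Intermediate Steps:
j(M) = 2*M² (j(M) = M*(2*M) = 2*M²)
(-17 + j(-4))² = (-17 + 2*(-4)²)² = (-17 + 2*16)² = (-17 + 32)² = 15² = 225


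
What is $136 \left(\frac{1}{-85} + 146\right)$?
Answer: $\frac{99272}{5} \approx 19854.0$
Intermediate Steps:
$136 \left(\frac{1}{-85} + 146\right) = 136 \left(- \frac{1}{85} + 146\right) = 136 \cdot \frac{12409}{85} = \frac{99272}{5}$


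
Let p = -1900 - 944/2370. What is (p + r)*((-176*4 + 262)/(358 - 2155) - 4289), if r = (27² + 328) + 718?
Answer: 1145220881927/2129445 ≈ 5.3780e+5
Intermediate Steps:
r = 1775 (r = (729 + 328) + 718 = 1057 + 718 = 1775)
p = -2251972/1185 (p = -1900 - 944/2370 = -1900 - 1*472/1185 = -1900 - 472/1185 = -2251972/1185 ≈ -1900.4)
(p + r)*((-176*4 + 262)/(358 - 2155) - 4289) = (-2251972/1185 + 1775)*((-176*4 + 262)/(358 - 2155) - 4289) = -148597*((-704 + 262)/(-1797) - 4289)/1185 = -148597*(-442*(-1/1797) - 4289)/1185 = -148597*(442/1797 - 4289)/1185 = -148597/1185*(-7706891/1797) = 1145220881927/2129445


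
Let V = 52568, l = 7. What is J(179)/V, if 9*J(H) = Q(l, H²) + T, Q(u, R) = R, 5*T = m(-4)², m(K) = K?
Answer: 53407/788520 ≈ 0.067731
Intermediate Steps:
T = 16/5 (T = (⅕)*(-4)² = (⅕)*16 = 16/5 ≈ 3.2000)
J(H) = 16/45 + H²/9 (J(H) = (H² + 16/5)/9 = (16/5 + H²)/9 = 16/45 + H²/9)
J(179)/V = (16/45 + (⅑)*179²)/52568 = (16/45 + (⅑)*32041)*(1/52568) = (16/45 + 32041/9)*(1/52568) = (53407/15)*(1/52568) = 53407/788520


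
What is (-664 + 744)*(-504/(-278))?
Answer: 20160/139 ≈ 145.04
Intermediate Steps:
(-664 + 744)*(-504/(-278)) = 80*(-504*(-1/278)) = 80*(252/139) = 20160/139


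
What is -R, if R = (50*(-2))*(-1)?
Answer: -100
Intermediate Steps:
R = 100 (R = -100*(-1) = 100)
-R = -1*100 = -100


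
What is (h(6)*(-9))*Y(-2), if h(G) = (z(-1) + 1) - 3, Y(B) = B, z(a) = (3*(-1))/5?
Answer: -234/5 ≈ -46.800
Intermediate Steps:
z(a) = -⅗ (z(a) = -3*⅕ = -⅗)
h(G) = -13/5 (h(G) = (-⅗ + 1) - 3 = ⅖ - 3 = -13/5)
(h(6)*(-9))*Y(-2) = -13/5*(-9)*(-2) = (117/5)*(-2) = -234/5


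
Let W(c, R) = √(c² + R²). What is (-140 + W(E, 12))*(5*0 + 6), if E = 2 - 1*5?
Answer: -840 + 18*√17 ≈ -765.78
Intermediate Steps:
E = -3 (E = 2 - 5 = -3)
W(c, R) = √(R² + c²)
(-140 + W(E, 12))*(5*0 + 6) = (-140 + √(12² + (-3)²))*(5*0 + 6) = (-140 + √(144 + 9))*(0 + 6) = (-140 + √153)*6 = (-140 + 3*√17)*6 = -840 + 18*√17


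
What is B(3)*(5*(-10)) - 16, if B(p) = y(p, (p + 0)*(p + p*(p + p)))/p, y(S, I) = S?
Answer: -66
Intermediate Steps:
B(p) = 1 (B(p) = p/p = 1)
B(3)*(5*(-10)) - 16 = 1*(5*(-10)) - 16 = 1*(-50) - 16 = -50 - 16 = -66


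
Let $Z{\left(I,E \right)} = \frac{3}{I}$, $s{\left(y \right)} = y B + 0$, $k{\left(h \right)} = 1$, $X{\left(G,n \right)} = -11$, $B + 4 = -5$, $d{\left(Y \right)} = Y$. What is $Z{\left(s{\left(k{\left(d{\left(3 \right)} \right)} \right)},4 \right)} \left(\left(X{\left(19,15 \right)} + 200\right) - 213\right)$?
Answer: $8$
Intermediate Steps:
$B = -9$ ($B = -4 - 5 = -9$)
$s{\left(y \right)} = - 9 y$ ($s{\left(y \right)} = y \left(-9\right) + 0 = - 9 y + 0 = - 9 y$)
$Z{\left(s{\left(k{\left(d{\left(3 \right)} \right)} \right)},4 \right)} \left(\left(X{\left(19,15 \right)} + 200\right) - 213\right) = \frac{3}{\left(-9\right) 1} \left(\left(-11 + 200\right) - 213\right) = \frac{3}{-9} \left(189 - 213\right) = 3 \left(- \frac{1}{9}\right) \left(-24\right) = \left(- \frac{1}{3}\right) \left(-24\right) = 8$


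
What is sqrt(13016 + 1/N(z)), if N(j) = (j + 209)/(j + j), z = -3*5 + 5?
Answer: 6*sqrt(14317851)/199 ≈ 114.09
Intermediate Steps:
z = -10 (z = -15 + 5 = -10)
N(j) = (209 + j)/(2*j) (N(j) = (209 + j)/((2*j)) = (209 + j)*(1/(2*j)) = (209 + j)/(2*j))
sqrt(13016 + 1/N(z)) = sqrt(13016 + 1/((1/2)*(209 - 10)/(-10))) = sqrt(13016 + 1/((1/2)*(-1/10)*199)) = sqrt(13016 + 1/(-199/20)) = sqrt(13016 - 20/199) = sqrt(2590164/199) = 6*sqrt(14317851)/199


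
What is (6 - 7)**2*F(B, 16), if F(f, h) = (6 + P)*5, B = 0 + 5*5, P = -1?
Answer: 25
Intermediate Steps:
B = 25 (B = 0 + 25 = 25)
F(f, h) = 25 (F(f, h) = (6 - 1)*5 = 5*5 = 25)
(6 - 7)**2*F(B, 16) = (6 - 7)**2*25 = (-1)**2*25 = 1*25 = 25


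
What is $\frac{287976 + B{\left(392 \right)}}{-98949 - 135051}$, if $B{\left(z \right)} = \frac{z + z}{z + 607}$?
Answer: $- \frac{35961101}{29220750} \approx -1.2307$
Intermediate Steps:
$B{\left(z \right)} = \frac{2 z}{607 + z}$
$\frac{287976 + B{\left(392 \right)}}{-98949 - 135051} = \frac{287976 + 2 \cdot 392 \frac{1}{607 + 392}}{-98949 - 135051} = \frac{287976 + 2 \cdot 392 \cdot \frac{1}{999}}{-234000} = \left(287976 + 2 \cdot 392 \cdot \frac{1}{999}\right) \left(- \frac{1}{234000}\right) = \left(287976 + \frac{784}{999}\right) \left(- \frac{1}{234000}\right) = \frac{287688808}{999} \left(- \frac{1}{234000}\right) = - \frac{35961101}{29220750}$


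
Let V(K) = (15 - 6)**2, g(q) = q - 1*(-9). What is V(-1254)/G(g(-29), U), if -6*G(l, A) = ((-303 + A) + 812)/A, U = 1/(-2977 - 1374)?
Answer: 243/1107329 ≈ 0.00021945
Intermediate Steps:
g(q) = 9 + q (g(q) = q + 9 = 9 + q)
U = -1/4351 (U = 1/(-4351) = -1/4351 ≈ -0.00022983)
G(l, A) = -(509 + A)/(6*A) (G(l, A) = -((-303 + A) + 812)/(6*A) = -(509 + A)/(6*A))
V(K) = 81 (V(K) = 9**2 = 81)
V(-1254)/G(g(-29), U) = 81/(((-509 - 1*(-1/4351))/(6*(-1/4351)))) = 81/(((1/6)*(-4351)*(-509 + 1/4351))) = 81/(((1/6)*(-4351)*(-2214658/4351))) = 81/(1107329/3) = 81*(3/1107329) = 243/1107329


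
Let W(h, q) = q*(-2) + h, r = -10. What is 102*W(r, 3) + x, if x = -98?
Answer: -1730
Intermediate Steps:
W(h, q) = h - 2*q (W(h, q) = -2*q + h = h - 2*q)
102*W(r, 3) + x = 102*(-10 - 2*3) - 98 = 102*(-10 - 6) - 98 = 102*(-16) - 98 = -1632 - 98 = -1730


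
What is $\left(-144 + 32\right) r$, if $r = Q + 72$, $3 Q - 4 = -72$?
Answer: $- \frac{16576}{3} \approx -5525.3$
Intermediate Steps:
$Q = - \frac{68}{3}$ ($Q = \frac{4}{3} + \frac{1}{3} \left(-72\right) = \frac{4}{3} - 24 = - \frac{68}{3} \approx -22.667$)
$r = \frac{148}{3}$ ($r = - \frac{68}{3} + 72 = \frac{148}{3} \approx 49.333$)
$\left(-144 + 32\right) r = \left(-144 + 32\right) \frac{148}{3} = \left(-112\right) \frac{148}{3} = - \frac{16576}{3}$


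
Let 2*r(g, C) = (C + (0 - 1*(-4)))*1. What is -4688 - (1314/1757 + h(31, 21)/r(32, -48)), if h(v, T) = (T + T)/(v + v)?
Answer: -5618367763/1198274 ≈ -4688.7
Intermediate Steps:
r(g, C) = 2 + C/2 (r(g, C) = ((C + (0 - 1*(-4)))*1)/2 = ((C + (0 + 4))*1)/2 = ((C + 4)*1)/2 = ((4 + C)*1)/2 = (4 + C)/2 = 2 + C/2)
h(v, T) = T/v (h(v, T) = (2*T)/((2*v)) = (2*T)*(1/(2*v)) = T/v)
-4688 - (1314/1757 + h(31, 21)/r(32, -48)) = -4688 - (1314/1757 + (21/31)/(2 + (½)*(-48))) = -4688 - (1314*(1/1757) + (21*(1/31))/(2 - 24)) = -4688 - (1314/1757 + (21/31)/(-22)) = -4688 - (1314/1757 + (21/31)*(-1/22)) = -4688 - (1314/1757 - 21/682) = -4688 - 1*859251/1198274 = -4688 - 859251/1198274 = -5618367763/1198274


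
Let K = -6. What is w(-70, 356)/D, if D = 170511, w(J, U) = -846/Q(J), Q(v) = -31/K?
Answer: -1692/1761947 ≈ -0.00096030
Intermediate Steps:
Q(v) = 31/6 (Q(v) = -31/(-6) = -31*(-⅙) = 31/6)
w(J, U) = -5076/31 (w(J, U) = -846/31/6 = -846*6/31 = -5076/31)
w(-70, 356)/D = -5076/31/170511 = -5076/31*1/170511 = -1692/1761947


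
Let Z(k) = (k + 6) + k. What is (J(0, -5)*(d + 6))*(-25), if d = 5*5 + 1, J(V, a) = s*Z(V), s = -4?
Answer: 19200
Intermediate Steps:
Z(k) = 6 + 2*k (Z(k) = (6 + k) + k = 6 + 2*k)
J(V, a) = -24 - 8*V (J(V, a) = -4*(6 + 2*V) = -24 - 8*V)
d = 26 (d = 25 + 1 = 26)
(J(0, -5)*(d + 6))*(-25) = ((-24 - 8*0)*(26 + 6))*(-25) = ((-24 + 0)*32)*(-25) = -24*32*(-25) = -768*(-25) = 19200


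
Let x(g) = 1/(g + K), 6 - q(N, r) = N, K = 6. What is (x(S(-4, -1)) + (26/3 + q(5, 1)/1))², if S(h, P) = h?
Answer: 3721/36 ≈ 103.36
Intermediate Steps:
q(N, r) = 6 - N
x(g) = 1/(6 + g) (x(g) = 1/(g + 6) = 1/(6 + g))
(x(S(-4, -1)) + (26/3 + q(5, 1)/1))² = (1/(6 - 4) + (26/3 + (6 - 1*5)/1))² = (1/2 + (26*(⅓) + (6 - 5)*1))² = (½ + (26/3 + 1*1))² = (½ + (26/3 + 1))² = (½ + 29/3)² = (61/6)² = 3721/36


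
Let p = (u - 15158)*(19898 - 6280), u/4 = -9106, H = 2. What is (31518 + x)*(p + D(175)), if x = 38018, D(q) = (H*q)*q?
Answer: -48840864374336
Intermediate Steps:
D(q) = 2*q² (D(q) = (2*q)*q = 2*q²)
u = -36424 (u = 4*(-9106) = -36424)
p = -702443676 (p = (-36424 - 15158)*(19898 - 6280) = -51582*13618 = -702443676)
(31518 + x)*(p + D(175)) = (31518 + 38018)*(-702443676 + 2*175²) = 69536*(-702443676 + 2*30625) = 69536*(-702443676 + 61250) = 69536*(-702382426) = -48840864374336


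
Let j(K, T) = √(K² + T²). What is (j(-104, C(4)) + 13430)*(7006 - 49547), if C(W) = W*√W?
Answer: -571325630 - 340328*√170 ≈ -5.7576e+8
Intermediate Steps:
C(W) = W^(3/2)
(j(-104, C(4)) + 13430)*(7006 - 49547) = (√((-104)² + (4^(3/2))²) + 13430)*(7006 - 49547) = (√(10816 + 8²) + 13430)*(-42541) = (√(10816 + 64) + 13430)*(-42541) = (√10880 + 13430)*(-42541) = (8*√170 + 13430)*(-42541) = (13430 + 8*√170)*(-42541) = -571325630 - 340328*√170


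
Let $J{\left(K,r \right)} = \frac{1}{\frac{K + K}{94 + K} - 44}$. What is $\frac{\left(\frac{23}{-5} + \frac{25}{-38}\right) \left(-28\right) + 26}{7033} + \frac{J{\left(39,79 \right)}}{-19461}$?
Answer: $\frac{142247200703}{5775143800530} \approx 0.024631$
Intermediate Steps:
$J{\left(K,r \right)} = \frac{1}{-44 + \frac{2 K}{94 + K}}$ ($J{\left(K,r \right)} = \frac{1}{\frac{2 K}{94 + K} - 44} = \frac{1}{-44 + \frac{2 K}{94 + K}}$)
$\frac{\left(\frac{23}{-5} + \frac{25}{-38}\right) \left(-28\right) + 26}{7033} + \frac{J{\left(39,79 \right)}}{-19461} = \frac{\left(\frac{23}{-5} + \frac{25}{-38}\right) \left(-28\right) + 26}{7033} + \frac{\frac{1}{2} \frac{1}{2068 + 21 \cdot 39} \left(-94 - 39\right)}{-19461} = \left(\left(23 \left(- \frac{1}{5}\right) + 25 \left(- \frac{1}{38}\right)\right) \left(-28\right) + 26\right) \frac{1}{7033} + \frac{-94 - 39}{2 \left(2068 + 819\right)} \left(- \frac{1}{19461}\right) = \left(\left(- \frac{23}{5} - \frac{25}{38}\right) \left(-28\right) + 26\right) \frac{1}{7033} + \frac{1}{2} \cdot \frac{1}{2887} \left(-133\right) \left(- \frac{1}{19461}\right) = \left(\left(- \frac{999}{190}\right) \left(-28\right) + 26\right) \frac{1}{7033} + \frac{1}{2} \cdot \frac{1}{2887} \left(-133\right) \left(- \frac{1}{19461}\right) = \left(\frac{13986}{95} + 26\right) \frac{1}{7033} - - \frac{133}{112367814} = \frac{16456}{95} \cdot \frac{1}{7033} + \frac{133}{112367814} = \frac{16456}{668135} + \frac{133}{112367814} = \frac{142247200703}{5775143800530}$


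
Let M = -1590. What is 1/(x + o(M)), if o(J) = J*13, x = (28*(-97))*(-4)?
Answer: -1/9806 ≈ -0.00010198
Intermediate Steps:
x = 10864 (x = -2716*(-4) = 10864)
o(J) = 13*J
1/(x + o(M)) = 1/(10864 + 13*(-1590)) = 1/(10864 - 20670) = 1/(-9806) = -1/9806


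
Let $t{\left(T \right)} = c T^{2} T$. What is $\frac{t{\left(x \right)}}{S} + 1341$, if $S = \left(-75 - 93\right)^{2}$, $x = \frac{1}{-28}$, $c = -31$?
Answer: $\frac{830847725599}{619573248} \approx 1341.0$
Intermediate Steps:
$x = - \frac{1}{28} \approx -0.035714$
$t{\left(T \right)} = - 31 T^{3}$ ($t{\left(T \right)} = - 31 T^{2} T = - 31 T^{3}$)
$S = 28224$ ($S = \left(-75 - 93\right)^{2} = \left(-168\right)^{2} = 28224$)
$\frac{t{\left(x \right)}}{S} + 1341 = \frac{\left(-31\right) \left(- \frac{1}{28}\right)^{3}}{28224} + 1341 = \left(-31\right) \left(- \frac{1}{21952}\right) \frac{1}{28224} + 1341 = \frac{31}{21952} \cdot \frac{1}{28224} + 1341 = \frac{31}{619573248} + 1341 = \frac{830847725599}{619573248}$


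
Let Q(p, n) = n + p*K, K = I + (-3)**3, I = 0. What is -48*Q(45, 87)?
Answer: 54144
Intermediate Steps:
K = -27 (K = 0 + (-3)**3 = 0 - 27 = -27)
Q(p, n) = n - 27*p (Q(p, n) = n + p*(-27) = n - 27*p)
-48*Q(45, 87) = -48*(87 - 27*45) = -48*(87 - 1215) = -48*(-1128) = 54144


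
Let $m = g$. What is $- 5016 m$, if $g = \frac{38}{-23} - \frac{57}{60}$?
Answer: $\frac{1501038}{115} \approx 13053.0$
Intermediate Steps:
$g = - \frac{1197}{460}$ ($g = 38 \left(- \frac{1}{23}\right) - \frac{19}{20} = - \frac{38}{23} - \frac{19}{20} = - \frac{1197}{460} \approx -2.6022$)
$m = - \frac{1197}{460} \approx -2.6022$
$- 5016 m = \left(-5016\right) \left(- \frac{1197}{460}\right) = \frac{1501038}{115}$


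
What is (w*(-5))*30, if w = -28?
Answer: 4200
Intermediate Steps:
(w*(-5))*30 = -28*(-5)*30 = 140*30 = 4200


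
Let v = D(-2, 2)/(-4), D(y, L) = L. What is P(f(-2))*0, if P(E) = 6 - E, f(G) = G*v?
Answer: 0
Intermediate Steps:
v = -½ (v = 2/(-4) = 2*(-¼) = -½ ≈ -0.50000)
f(G) = -G/2 (f(G) = G*(-½) = -G/2)
P(f(-2))*0 = (6 - (-1)*(-2)/2)*0 = (6 - 1*1)*0 = (6 - 1)*0 = 5*0 = 0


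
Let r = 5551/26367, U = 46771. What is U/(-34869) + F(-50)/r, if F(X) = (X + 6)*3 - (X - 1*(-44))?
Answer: -16586126017/27651117 ≈ -599.84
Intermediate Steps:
r = 5551/26367 (r = 5551*(1/26367) = 5551/26367 ≈ 0.21053)
F(X) = -26 + 2*X (F(X) = (6 + X)*3 - (X + 44) = (18 + 3*X) - (44 + X) = (18 + 3*X) + (-44 - X) = -26 + 2*X)
U/(-34869) + F(-50)/r = 46771/(-34869) + (-26 + 2*(-50))/(5551/26367) = 46771*(-1/34869) + (-26 - 100)*(26367/5551) = -46771/34869 - 126*26367/5551 = -46771/34869 - 474606/793 = -16586126017/27651117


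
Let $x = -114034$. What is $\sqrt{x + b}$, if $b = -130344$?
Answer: $i \sqrt{244378} \approx 494.35 i$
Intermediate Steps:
$\sqrt{x + b} = \sqrt{-114034 - 130344} = \sqrt{-244378} = i \sqrt{244378}$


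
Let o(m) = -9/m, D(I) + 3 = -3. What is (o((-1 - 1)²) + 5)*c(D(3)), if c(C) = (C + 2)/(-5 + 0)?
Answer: 11/5 ≈ 2.2000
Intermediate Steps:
D(I) = -6 (D(I) = -3 - 3 = -6)
c(C) = -⅖ - C/5 (c(C) = (2 + C)/(-5) = (2 + C)*(-⅕) = -⅖ - C/5)
(o((-1 - 1)²) + 5)*c(D(3)) = (-9/(-1 - 1)² + 5)*(-⅖ - ⅕*(-6)) = (-9/((-2)²) + 5)*(-⅖ + 6/5) = (-9/4 + 5)*(⅘) = (11/4)*(⅘) = 11/5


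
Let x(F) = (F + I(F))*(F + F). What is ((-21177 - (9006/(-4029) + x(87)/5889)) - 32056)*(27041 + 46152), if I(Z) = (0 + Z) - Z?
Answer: -130023677841783/33371 ≈ -3.8963e+9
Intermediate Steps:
I(Z) = 0 (I(Z) = Z - Z = 0)
x(F) = 2*F² (x(F) = (F + 0)*(F + F) = F*(2*F) = 2*F²)
((-21177 - (9006/(-4029) + x(87)/5889)) - 32056)*(27041 + 46152) = ((-21177 - (9006/(-4029) + (2*87²)/5889)) - 32056)*(27041 + 46152) = ((-21177 - (9006*(-1/4029) + (2*7569)*(1/5889))) - 32056)*73193 = ((-21177 - (-38/17 + 15138*(1/5889))) - 32056)*73193 = ((-21177 - (-38/17 + 5046/1963)) - 32056)*73193 = ((-21177 - 1*11188/33371) - 32056)*73193 = ((-21177 - 11188/33371) - 32056)*73193 = (-706708855/33371 - 32056)*73193 = -1776449631/33371*73193 = -130023677841783/33371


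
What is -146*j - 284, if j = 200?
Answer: -29484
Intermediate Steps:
-146*j - 284 = -146*200 - 284 = -29200 - 284 = -29484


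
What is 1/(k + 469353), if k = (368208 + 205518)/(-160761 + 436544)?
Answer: 275783/129440152125 ≈ 2.1306e-6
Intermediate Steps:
k = 573726/275783 ≈ 2.0804
1/(k + 469353) = 1/(573726/275783 + 469353) = 1/(129440152125/275783) = 275783/129440152125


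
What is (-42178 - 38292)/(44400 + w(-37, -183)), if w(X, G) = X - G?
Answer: -40235/22273 ≈ -1.8064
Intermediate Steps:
(-42178 - 38292)/(44400 + w(-37, -183)) = (-42178 - 38292)/(44400 + (-37 - 1*(-183))) = -80470/(44400 + (-37 + 183)) = -80470/(44400 + 146) = -80470/44546 = -80470*1/44546 = -40235/22273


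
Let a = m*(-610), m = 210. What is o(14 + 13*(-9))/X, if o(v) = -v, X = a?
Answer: -103/128100 ≈ -0.00080406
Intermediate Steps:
a = -128100 (a = 210*(-610) = -128100)
X = -128100
o(14 + 13*(-9))/X = -(14 + 13*(-9))/(-128100) = -(14 - 117)*(-1/128100) = -1*(-103)*(-1/128100) = 103*(-1/128100) = -103/128100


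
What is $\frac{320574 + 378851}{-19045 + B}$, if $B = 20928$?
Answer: $\frac{699425}{1883} \approx 371.44$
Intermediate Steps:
$\frac{320574 + 378851}{-19045 + B} = \frac{320574 + 378851}{-19045 + 20928} = \frac{699425}{1883}$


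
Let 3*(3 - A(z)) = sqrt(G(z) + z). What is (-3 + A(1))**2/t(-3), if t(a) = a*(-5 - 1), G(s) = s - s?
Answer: 1/162 ≈ 0.0061728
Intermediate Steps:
G(s) = 0
t(a) = -6*a (t(a) = a*(-6) = -6*a)
A(z) = 3 - sqrt(z)/3 (A(z) = 3 - sqrt(0 + z)/3 = 3 - sqrt(z)/3)
(-3 + A(1))**2/t(-3) = (-3 + (3 - sqrt(1)/3))**2/((-6*(-3))) = (-3 + (3 - 1/3*1))**2/18 = (-3 + (3 - 1/3))**2*(1/18) = (-3 + 8/3)**2*(1/18) = (-1/3)**2*(1/18) = (1/9)*(1/18) = 1/162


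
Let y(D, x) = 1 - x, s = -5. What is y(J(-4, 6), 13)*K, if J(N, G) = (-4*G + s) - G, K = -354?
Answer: 4248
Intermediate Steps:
J(N, G) = -5 - 5*G (J(N, G) = (-4*G - 5) - G = (-5 - 4*G) - G = -5 - 5*G)
y(J(-4, 6), 13)*K = (1 - 1*13)*(-354) = (1 - 13)*(-354) = -12*(-354) = 4248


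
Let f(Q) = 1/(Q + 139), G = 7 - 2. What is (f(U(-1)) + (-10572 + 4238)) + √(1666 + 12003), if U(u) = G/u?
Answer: -848755/134 + √13669 ≈ -6217.1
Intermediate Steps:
G = 5
U(u) = 5/u
f(Q) = 1/(139 + Q)
(f(U(-1)) + (-10572 + 4238)) + √(1666 + 12003) = (1/(139 + 5/(-1)) + (-10572 + 4238)) + √(1666 + 12003) = (1/(139 + 5*(-1)) - 6334) + √13669 = (1/(139 - 5) - 6334) + √13669 = (1/134 - 6334) + √13669 = -848755/134 + √13669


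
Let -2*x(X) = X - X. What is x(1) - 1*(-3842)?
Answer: 3842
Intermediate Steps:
x(X) = 0 (x(X) = -(X - X)/2 = -1/2*0 = 0)
x(1) - 1*(-3842) = 0 - 1*(-3842) = 0 + 3842 = 3842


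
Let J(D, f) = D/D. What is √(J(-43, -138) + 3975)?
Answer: 2*√994 ≈ 63.056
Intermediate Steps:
J(D, f) = 1
√(J(-43, -138) + 3975) = √(1 + 3975) = √3976 = 2*√994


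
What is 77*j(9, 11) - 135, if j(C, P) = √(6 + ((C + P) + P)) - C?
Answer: -828 + 77*√37 ≈ -359.63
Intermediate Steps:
j(C, P) = √(6 + C + 2*P) - C (j(C, P) = √(6 + (C + 2*P)) - C = √(6 + C + 2*P) - C)
77*j(9, 11) - 135 = 77*(√(6 + 9 + 2*11) - 1*9) - 135 = 77*(√(6 + 9 + 22) - 9) - 135 = 77*(√37 - 9) - 135 = 77*(-9 + √37) - 135 = (-693 + 77*√37) - 135 = -828 + 77*√37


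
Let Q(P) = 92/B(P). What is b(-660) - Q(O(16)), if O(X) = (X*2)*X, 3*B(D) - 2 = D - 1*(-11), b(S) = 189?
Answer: 32983/175 ≈ 188.47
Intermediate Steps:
B(D) = 13/3 + D/3 (B(D) = 2/3 + (D - 1*(-11))/3 = 2/3 + (D + 11)/3 = 2/3 + (11 + D)/3 = 2/3 + (11/3 + D/3) = 13/3 + D/3)
O(X) = 2*X**2 (O(X) = (2*X)*X = 2*X**2)
Q(P) = 92/(13/3 + P/3)
b(-660) - Q(O(16)) = 189 - 276/(13 + 2*16**2) = 189 - 276/(13 + 2*256) = 189 - 276/(13 + 512) = 189 - 276/525 = 189 - 1*92/175 = 189 - 92/175 = 32983/175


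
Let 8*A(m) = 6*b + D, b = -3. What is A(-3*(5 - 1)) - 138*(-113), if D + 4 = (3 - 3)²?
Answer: 62365/4 ≈ 15591.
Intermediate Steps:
D = -4 (D = -4 + (3 - 3)² = -4 + 0² = -4 + 0 = -4)
A(m) = -11/4 (A(m) = (6*(-3) - 4)/8 = (-18 - 4)/8 = (⅛)*(-22) = -11/4)
A(-3*(5 - 1)) - 138*(-113) = -11/4 - 138*(-113) = -11/4 + 15594 = 62365/4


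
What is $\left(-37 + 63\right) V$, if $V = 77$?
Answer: $2002$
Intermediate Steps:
$\left(-37 + 63\right) V = \left(-37 + 63\right) 77 = 26 \cdot 77 = 2002$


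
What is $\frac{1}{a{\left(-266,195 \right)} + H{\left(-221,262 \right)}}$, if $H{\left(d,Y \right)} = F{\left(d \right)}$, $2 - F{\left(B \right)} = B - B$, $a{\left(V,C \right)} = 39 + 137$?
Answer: $\frac{1}{178} \approx 0.005618$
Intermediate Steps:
$a{\left(V,C \right)} = 176$
$F{\left(B \right)} = 2$ ($F{\left(B \right)} = 2 - \left(B - B\right) = 2 - 0 = 2 + 0 = 2$)
$H{\left(d,Y \right)} = 2$
$\frac{1}{a{\left(-266,195 \right)} + H{\left(-221,262 \right)}} = \frac{1}{176 + 2} = \frac{1}{178}$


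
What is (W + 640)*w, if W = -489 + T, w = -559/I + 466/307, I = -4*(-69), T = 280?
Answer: -18531707/84732 ≈ -218.71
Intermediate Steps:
I = 276
w = -42997/84732 (w = -559/276 + 466/307 = -42997/84732 ≈ -0.50745)
W = -209 (W = -489 + 280 = -209)
(W + 640)*w = (-209 + 640)*(-42997/84732) = 431*(-42997/84732) = -18531707/84732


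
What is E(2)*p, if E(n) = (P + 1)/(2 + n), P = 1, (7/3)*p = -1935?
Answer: -5805/14 ≈ -414.64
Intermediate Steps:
p = -5805/7 (p = (3/7)*(-1935) = -5805/7 ≈ -829.29)
E(n) = 2/(2 + n) (E(n) = (1 + 1)/(2 + n) = 2/(2 + n))
E(2)*p = (2/(2 + 2))*(-5805/7) = (2/4)*(-5805/7) = (2*(¼))*(-5805/7) = (½)*(-5805/7) = -5805/14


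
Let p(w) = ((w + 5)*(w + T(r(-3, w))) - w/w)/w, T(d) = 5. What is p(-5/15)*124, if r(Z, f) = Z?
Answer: -23188/3 ≈ -7729.3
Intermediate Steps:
p(w) = (-1 + (5 + w)²)/w (p(w) = ((w + 5)*(w + 5) - w/w)/w = ((5 + w)*(5 + w) - 1*1)/w = ((5 + w)² - 1)/w = (-1 + (5 + w)²)/w)
p(-5/15)*124 = (10 - 5/15 + 24/((-5/15)))*124 = (10 - 5*1/15 + 24/((-5*1/15)))*124 = (10 - ⅓ + 24/(-⅓))*124 = (10 - ⅓ + 24*(-3))*124 = (10 - ⅓ - 72)*124 = -187/3*124 = -23188/3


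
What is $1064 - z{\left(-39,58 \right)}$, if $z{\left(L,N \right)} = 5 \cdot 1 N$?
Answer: $774$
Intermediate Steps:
$z{\left(L,N \right)} = 5 N$
$1064 - z{\left(-39,58 \right)} = 1064 - 5 \cdot 58 = 1064 - 290 = 774$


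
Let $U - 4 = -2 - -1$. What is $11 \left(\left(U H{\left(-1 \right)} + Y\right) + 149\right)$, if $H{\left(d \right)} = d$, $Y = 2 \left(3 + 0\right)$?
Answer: $1672$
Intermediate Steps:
$Y = 6$ ($Y = 2 \cdot 3 = 6$)
$U = 3$ ($U = 4 - 1 = 3$)
$11 \left(\left(U H{\left(-1 \right)} + Y\right) + 149\right) = 11 \left(\left(3 \left(-1\right) + 6\right) + 149\right) = 11 \left(\left(-3 + 6\right) + 149\right) = 11 \left(3 + 149\right) = 11 \cdot 152 = 1672$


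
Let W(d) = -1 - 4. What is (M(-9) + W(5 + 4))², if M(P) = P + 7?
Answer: 49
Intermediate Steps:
M(P) = 7 + P
W(d) = -5
(M(-9) + W(5 + 4))² = ((7 - 9) - 5)² = (-2 - 5)² = (-7)² = 49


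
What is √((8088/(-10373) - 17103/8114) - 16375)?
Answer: I*√116021011542448296922/84166522 ≈ 127.98*I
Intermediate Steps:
√((8088/(-10373) - 17103/8114) - 16375) = √((8088*(-1/10373) - 17103*1/8114) - 16375) = √((-8088/10373 - 17103/8114) - 16375) = √(-243035451/84166522 - 16375) = √(-1378469833201/84166522) = I*√116021011542448296922/84166522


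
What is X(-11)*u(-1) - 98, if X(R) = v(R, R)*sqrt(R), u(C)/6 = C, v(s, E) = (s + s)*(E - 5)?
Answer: -98 - 2112*I*sqrt(11) ≈ -98.0 - 7004.7*I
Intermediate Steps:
v(s, E) = 2*s*(-5 + E) (v(s, E) = (2*s)*(-5 + E) = 2*s*(-5 + E))
u(C) = 6*C
X(R) = 2*R**(3/2)*(-5 + R) (X(R) = (2*R*(-5 + R))*sqrt(R) = 2*R**(3/2)*(-5 + R))
X(-11)*u(-1) - 98 = (2*(-11)**(3/2)*(-5 - 11))*(6*(-1)) - 98 = (2*(-11*I*sqrt(11))*(-16))*(-6) - 98 = (352*I*sqrt(11))*(-6) - 98 = -2112*I*sqrt(11) - 98 = -98 - 2112*I*sqrt(11)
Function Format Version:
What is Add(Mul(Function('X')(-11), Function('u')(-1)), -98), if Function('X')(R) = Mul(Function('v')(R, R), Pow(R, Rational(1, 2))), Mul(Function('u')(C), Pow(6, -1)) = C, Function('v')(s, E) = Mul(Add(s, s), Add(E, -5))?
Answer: Add(-98, Mul(-2112, I, Pow(11, Rational(1, 2)))) ≈ Add(-98.000, Mul(-7004.7, I))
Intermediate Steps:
Function('v')(s, E) = Mul(2, s, Add(-5, E)) (Function('v')(s, E) = Mul(Mul(2, s), Add(-5, E)) = Mul(2, s, Add(-5, E)))
Function('u')(C) = Mul(6, C)
Function('X')(R) = Mul(2, Pow(R, Rational(3, 2)), Add(-5, R)) (Function('X')(R) = Mul(Mul(2, R, Add(-5, R)), Pow(R, Rational(1, 2))) = Mul(2, Pow(R, Rational(3, 2)), Add(-5, R)))
Add(Mul(Function('X')(-11), Function('u')(-1)), -98) = Add(Mul(Mul(2, Pow(-11, Rational(3, 2)), Add(-5, -11)), Mul(6, -1)), -98) = Add(Mul(Mul(2, Mul(-11, I, Pow(11, Rational(1, 2))), -16), -6), -98) = Add(Mul(Mul(352, I, Pow(11, Rational(1, 2))), -6), -98) = Add(Mul(-2112, I, Pow(11, Rational(1, 2))), -98) = Add(-98, Mul(-2112, I, Pow(11, Rational(1, 2))))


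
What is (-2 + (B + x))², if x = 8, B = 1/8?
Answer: 2401/64 ≈ 37.516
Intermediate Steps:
B = ⅛ ≈ 0.12500
(-2 + (B + x))² = (-2 + (⅛ + 8))² = (-2 + 65/8)² = (49/8)² = 2401/64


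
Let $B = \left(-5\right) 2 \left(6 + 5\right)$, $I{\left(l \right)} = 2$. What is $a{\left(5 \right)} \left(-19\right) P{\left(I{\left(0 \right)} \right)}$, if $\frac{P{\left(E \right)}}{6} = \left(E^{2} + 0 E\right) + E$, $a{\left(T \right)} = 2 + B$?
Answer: $73872$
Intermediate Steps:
$B = -110$ ($B = \left(-10\right) 11 = -110$)
$a{\left(T \right)} = -108$ ($a{\left(T \right)} = 2 - 110 = -108$)
$P{\left(E \right)} = 6 E + 6 E^{2}$ ($P{\left(E \right)} = 6 \left(\left(E^{2} + 0 E\right) + E\right) = 6 \left(\left(E^{2} + 0\right) + E\right) = 6 \left(E^{2} + E\right) = 6 \left(E + E^{2}\right) = 6 E + 6 E^{2}$)
$a{\left(5 \right)} \left(-19\right) P{\left(I{\left(0 \right)} \right)} = \left(-108\right) \left(-19\right) 6 \cdot 2 \left(1 + 2\right) = 2052 \cdot 6 \cdot 2 \cdot 3 = 2052 \cdot 36 = 73872$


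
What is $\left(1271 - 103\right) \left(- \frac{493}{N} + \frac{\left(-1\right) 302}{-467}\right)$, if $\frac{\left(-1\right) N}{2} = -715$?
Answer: $\frac{117751336}{333905} \approx 352.65$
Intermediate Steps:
$N = 1430$ ($N = \left(-2\right) \left(-715\right) = 1430$)
$\left(1271 - 103\right) \left(- \frac{493}{N} + \frac{\left(-1\right) 302}{-467}\right) = \left(1271 - 103\right) \left(- \frac{493}{1430} + \frac{\left(-1\right) 302}{-467}\right) = 1168 \left(\left(-493\right) \frac{1}{1430} - - \frac{302}{467}\right) = 1168 \left(- \frac{493}{1430} + \frac{302}{467}\right) = 1168 \cdot \frac{201629}{667810} = \frac{117751336}{333905}$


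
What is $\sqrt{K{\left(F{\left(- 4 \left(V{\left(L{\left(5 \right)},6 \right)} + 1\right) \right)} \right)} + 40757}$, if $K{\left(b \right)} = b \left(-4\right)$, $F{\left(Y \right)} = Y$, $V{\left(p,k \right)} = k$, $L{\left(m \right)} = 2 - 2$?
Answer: $3 \sqrt{4541} \approx 202.16$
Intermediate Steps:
$L{\left(m \right)} = 0$ ($L{\left(m \right)} = 2 - 2 = 0$)
$K{\left(b \right)} = - 4 b$
$\sqrt{K{\left(F{\left(- 4 \left(V{\left(L{\left(5 \right)},6 \right)} + 1\right) \right)} \right)} + 40757} = \sqrt{- 4 \left(- 4 \left(6 + 1\right)\right) + 40757} = \sqrt{- 4 \left(\left(-4\right) 7\right) + 40757} = \sqrt{\left(-4\right) \left(-28\right) + 40757} = \sqrt{112 + 40757} = \sqrt{40869} = 3 \sqrt{4541}$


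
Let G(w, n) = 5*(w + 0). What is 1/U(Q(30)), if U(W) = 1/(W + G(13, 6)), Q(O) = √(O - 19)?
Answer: 65 + √11 ≈ 68.317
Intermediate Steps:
Q(O) = √(-19 + O)
G(w, n) = 5*w
U(W) = 1/(65 + W) (U(W) = 1/(W + 5*13) = 1/(W + 65) = 1/(65 + W))
1/U(Q(30)) = 1/(1/(65 + √(-19 + 30))) = 1/(1/(65 + √11)) = 65 + √11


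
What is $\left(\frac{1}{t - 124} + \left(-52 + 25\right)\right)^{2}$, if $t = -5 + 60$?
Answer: $\frac{3474496}{4761} \approx 729.78$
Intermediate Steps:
$t = 55$
$\left(\frac{1}{t - 124} + \left(-52 + 25\right)\right)^{2} = \left(\frac{1}{55 - 124} + \left(-52 + 25\right)\right)^{2} = \left(\frac{1}{-69} - 27\right)^{2} = \left(- \frac{1}{69} - 27\right)^{2} = \left(- \frac{1864}{69}\right)^{2} = \frac{3474496}{4761}$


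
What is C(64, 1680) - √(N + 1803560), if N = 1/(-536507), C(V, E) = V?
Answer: 64 - √519136279436997933/536507 ≈ -1279.0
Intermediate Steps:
N = -1/536507 ≈ -1.8639e-6
C(64, 1680) - √(N + 1803560) = 64 - √(-1/536507 + 1803560) = 64 - √(967622564919/536507) = 64 - √519136279436997933/536507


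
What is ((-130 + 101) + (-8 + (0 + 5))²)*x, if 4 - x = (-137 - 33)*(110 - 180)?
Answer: 237920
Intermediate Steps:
x = -11896 (x = 4 - (-137 - 33)*(110 - 180) = 4 - (-170)*(-70) = 4 - 1*11900 = 4 - 11900 = -11896)
((-130 + 101) + (-8 + (0 + 5))²)*x = ((-130 + 101) + (-8 + (0 + 5))²)*(-11896) = (-29 + (-8 + 5)²)*(-11896) = (-29 + (-3)²)*(-11896) = (-29 + 9)*(-11896) = -20*(-11896) = 237920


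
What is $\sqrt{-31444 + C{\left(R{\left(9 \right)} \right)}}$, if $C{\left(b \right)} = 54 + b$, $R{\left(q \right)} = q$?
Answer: $i \sqrt{31381} \approx 177.15 i$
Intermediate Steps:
$\sqrt{-31444 + C{\left(R{\left(9 \right)} \right)}} = \sqrt{-31444 + \left(54 + 9\right)} = \sqrt{-31444 + 63} = \sqrt{-31381} = i \sqrt{31381}$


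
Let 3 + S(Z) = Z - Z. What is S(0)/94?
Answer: -3/94 ≈ -0.031915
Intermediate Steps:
S(Z) = -3 (S(Z) = -3 + (Z - Z) = -3 + 0 = -3)
S(0)/94 = -3/94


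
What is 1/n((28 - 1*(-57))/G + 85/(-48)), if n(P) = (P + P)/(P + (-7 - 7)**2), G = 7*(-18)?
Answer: -195103/4930 ≈ -39.575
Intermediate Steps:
G = -126
n(P) = 2*P/(196 + P) (n(P) = (2*P)/(P + (-14)**2) = (2*P)/(P + 196) = (2*P)/(196 + P) = 2*P/(196 + P))
1/n((28 - 1*(-57))/G + 85/(-48)) = 1/(2*((28 - 1*(-57))/(-126) + 85/(-48))/(196 + ((28 - 1*(-57))/(-126) + 85/(-48)))) = 1/(2*((28 + 57)*(-1/126) + 85*(-1/48))/(196 + ((28 + 57)*(-1/126) + 85*(-1/48)))) = 1/(2*(85*(-1/126) - 85/48)/(196 + (85*(-1/126) - 85/48))) = 1/(2*(-85/126 - 85/48)/(196 + (-85/126 - 85/48))) = 1/(2*(-2465/1008)/(196 - 2465/1008)) = 1/(2*(-2465/1008)/(195103/1008)) = 1/(2*(-2465/1008)*(1008/195103)) = 1/(-4930/195103) = -195103/4930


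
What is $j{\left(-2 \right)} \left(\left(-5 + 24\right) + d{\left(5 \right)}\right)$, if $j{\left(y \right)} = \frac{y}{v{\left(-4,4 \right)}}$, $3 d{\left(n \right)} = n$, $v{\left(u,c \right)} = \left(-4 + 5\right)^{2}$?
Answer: $- \frac{124}{3} \approx -41.333$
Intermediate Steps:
$v{\left(u,c \right)} = 1$ ($v{\left(u,c \right)} = 1^{2} = 1$)
$d{\left(n \right)} = \frac{n}{3}$
$j{\left(y \right)} = y$ ($j{\left(y \right)} = \frac{y}{1} = y 1 = y$)
$j{\left(-2 \right)} \left(\left(-5 + 24\right) + d{\left(5 \right)}\right) = - 2 \left(\left(-5 + 24\right) + \frac{1}{3} \cdot 5\right) = - 2 \left(19 + \frac{5}{3}\right) = \left(-2\right) \frac{62}{3} = - \frac{124}{3}$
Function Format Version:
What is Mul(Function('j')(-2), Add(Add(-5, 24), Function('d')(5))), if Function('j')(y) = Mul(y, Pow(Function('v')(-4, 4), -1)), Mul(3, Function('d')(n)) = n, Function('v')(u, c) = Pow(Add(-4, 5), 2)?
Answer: Rational(-124, 3) ≈ -41.333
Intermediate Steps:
Function('v')(u, c) = 1 (Function('v')(u, c) = Pow(1, 2) = 1)
Function('d')(n) = Mul(Rational(1, 3), n)
Function('j')(y) = y (Function('j')(y) = Mul(y, Pow(1, -1)) = Mul(y, 1) = y)
Mul(Function('j')(-2), Add(Add(-5, 24), Function('d')(5))) = Mul(-2, Add(Add(-5, 24), Mul(Rational(1, 3), 5))) = Mul(-2, Add(19, Rational(5, 3))) = Mul(-2, Rational(62, 3)) = Rational(-124, 3)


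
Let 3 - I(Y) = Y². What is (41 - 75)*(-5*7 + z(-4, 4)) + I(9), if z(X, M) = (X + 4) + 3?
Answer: 1010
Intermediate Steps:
z(X, M) = 7 + X (z(X, M) = (4 + X) + 3 = 7 + X)
I(Y) = 3 - Y²
(41 - 75)*(-5*7 + z(-4, 4)) + I(9) = (41 - 75)*(-5*7 + (7 - 4)) + (3 - 1*9²) = -34*(-35 + 3) + (3 - 1*81) = -34*(-32) + (3 - 81) = 1088 - 78 = 1010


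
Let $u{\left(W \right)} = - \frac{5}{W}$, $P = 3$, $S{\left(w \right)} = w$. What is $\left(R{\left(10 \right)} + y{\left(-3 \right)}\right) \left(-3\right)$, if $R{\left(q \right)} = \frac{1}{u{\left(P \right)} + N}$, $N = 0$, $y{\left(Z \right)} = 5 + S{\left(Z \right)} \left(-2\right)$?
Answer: $- \frac{156}{5} \approx -31.2$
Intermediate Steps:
$y{\left(Z \right)} = 5 - 2 Z$ ($y{\left(Z \right)} = 5 + Z \left(-2\right) = 5 - 2 Z$)
$R{\left(q \right)} = - \frac{3}{5}$ ($R{\left(q \right)} = \frac{1}{- \frac{5}{3} + 0} = \frac{1}{- \frac{5}{3}} = - \frac{3}{5}$)
$\left(R{\left(10 \right)} + y{\left(-3 \right)}\right) \left(-3\right) = \left(- \frac{3}{5} + \left(5 - -6\right)\right) \left(-3\right) = \left(- \frac{3}{5} + \left(5 + 6\right)\right) \left(-3\right) = \left(- \frac{3}{5} + 11\right) \left(-3\right) = \frac{52}{5} \left(-3\right) = - \frac{156}{5}$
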